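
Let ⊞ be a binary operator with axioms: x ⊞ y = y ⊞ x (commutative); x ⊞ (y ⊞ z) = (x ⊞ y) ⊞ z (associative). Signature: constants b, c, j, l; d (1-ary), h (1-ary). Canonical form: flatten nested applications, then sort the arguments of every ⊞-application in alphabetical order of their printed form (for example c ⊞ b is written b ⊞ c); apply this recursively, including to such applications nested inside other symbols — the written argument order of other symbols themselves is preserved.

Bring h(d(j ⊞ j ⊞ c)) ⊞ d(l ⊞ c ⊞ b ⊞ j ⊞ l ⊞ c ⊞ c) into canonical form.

Inside:  h(d(j ⊞ j ⊞ c))  →  h(d(c ⊞ j ⊞ j))
Canonicalize subterm:  d(l ⊞ c ⊞ b ⊞ j ⊞ l ⊞ c ⊞ c)  →  d(b ⊞ c ⊞ c ⊞ c ⊞ j ⊞ l ⊞ l)
Order the arguments:  d(b ⊞ c ⊞ c ⊞ c ⊞ j ⊞ l ⊞ l) ⊞ h(d(c ⊞ j ⊞ j))

Answer: d(b ⊞ c ⊞ c ⊞ c ⊞ j ⊞ l ⊞ l) ⊞ h(d(c ⊞ j ⊞ j))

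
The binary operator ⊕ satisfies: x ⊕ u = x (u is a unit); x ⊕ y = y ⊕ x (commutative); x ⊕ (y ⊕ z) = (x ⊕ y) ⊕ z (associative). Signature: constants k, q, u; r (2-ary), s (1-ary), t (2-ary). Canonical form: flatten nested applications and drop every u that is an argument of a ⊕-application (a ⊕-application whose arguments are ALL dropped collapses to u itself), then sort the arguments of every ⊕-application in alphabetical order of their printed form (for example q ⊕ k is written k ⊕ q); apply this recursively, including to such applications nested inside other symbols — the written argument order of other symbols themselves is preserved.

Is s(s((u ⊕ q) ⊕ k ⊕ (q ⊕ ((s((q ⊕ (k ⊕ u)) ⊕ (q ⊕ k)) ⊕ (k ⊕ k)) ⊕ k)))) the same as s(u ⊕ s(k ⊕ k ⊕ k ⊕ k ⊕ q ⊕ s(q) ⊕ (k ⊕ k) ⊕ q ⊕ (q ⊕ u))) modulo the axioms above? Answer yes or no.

Answer: no — s(s(k ⊕ k ⊕ k ⊕ k ⊕ q ⊕ q ⊕ s(k ⊕ k ⊕ q ⊕ q))) vs s(s(k ⊕ k ⊕ k ⊕ k ⊕ k ⊕ k ⊕ q ⊕ q ⊕ q ⊕ s(q)))

Derivation:
Left:  s(s((u ⊕ q) ⊕ k ⊕ (q ⊕ ((s((q ⊕ (k ⊕ u)) ⊕ (q ⊕ k)) ⊕ (k ⊕ k)) ⊕ k))))
  Work inside:  (u ⊕ q) ⊕ k ⊕ (q ⊕ ((s((q ⊕ (k ⊕ u)) ⊕ (q ⊕ k)) ⊕ (k ⊕ k)) ⊕ k))
  Flatten:  u ⊕ q ⊕ k ⊕ q ⊕ s((q ⊕ (k ⊕ u)) ⊕ (q ⊕ k)) ⊕ k ⊕ k ⊕ k
  Canonicalize subterm:  s((q ⊕ (k ⊕ u)) ⊕ (q ⊕ k))  →  s(k ⊕ k ⊕ q ⊕ q)
  Unit:  drop u
  Order the arguments:  k ⊕ k ⊕ k ⊕ k ⊕ q ⊕ q ⊕ s(k ⊕ k ⊕ q ⊕ q)
  Put back:  s(s(k ⊕ k ⊕ k ⊕ k ⊕ q ⊕ q ⊕ s(k ⊕ k ⊕ q ⊕ q)))
Right:  s(u ⊕ s(k ⊕ k ⊕ k ⊕ k ⊕ q ⊕ s(q) ⊕ (k ⊕ k) ⊕ q ⊕ (q ⊕ u)))
  Descend into:  u ⊕ s(k ⊕ k ⊕ k ⊕ k ⊕ q ⊕ s(q) ⊕ (k ⊕ k) ⊕ q ⊕ (q ⊕ u))
  Canonicalize subterm:  s(k ⊕ k ⊕ k ⊕ k ⊕ q ⊕ s(q) ⊕ (k ⊕ k) ⊕ q ⊕ (q ⊕ u))  →  s(k ⊕ k ⊕ k ⊕ k ⊕ k ⊕ k ⊕ q ⊕ q ⊕ q ⊕ s(q))
  Unit:  drop u
  Sort:  s(k ⊕ k ⊕ k ⊕ k ⊕ k ⊕ k ⊕ q ⊕ q ⊕ q ⊕ s(q))
  Rebuild:  s(s(k ⊕ k ⊕ k ⊕ k ⊕ k ⊕ k ⊕ q ⊕ q ⊕ q ⊕ s(q)))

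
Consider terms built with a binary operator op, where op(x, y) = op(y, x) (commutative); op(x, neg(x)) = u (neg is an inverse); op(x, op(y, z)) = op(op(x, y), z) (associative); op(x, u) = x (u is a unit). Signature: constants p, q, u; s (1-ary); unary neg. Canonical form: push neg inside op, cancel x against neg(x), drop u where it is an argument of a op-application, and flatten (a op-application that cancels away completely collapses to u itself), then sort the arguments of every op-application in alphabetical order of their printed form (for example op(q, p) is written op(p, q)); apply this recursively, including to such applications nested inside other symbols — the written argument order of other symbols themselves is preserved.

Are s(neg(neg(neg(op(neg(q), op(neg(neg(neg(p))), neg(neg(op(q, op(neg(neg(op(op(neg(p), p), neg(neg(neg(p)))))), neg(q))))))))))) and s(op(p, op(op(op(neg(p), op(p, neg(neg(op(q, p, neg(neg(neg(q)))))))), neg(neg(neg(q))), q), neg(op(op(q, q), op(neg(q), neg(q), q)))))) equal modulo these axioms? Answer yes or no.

Answer: no — s(op(p, p, q)) vs s(op(neg(q), p, p))

Derivation:
Left:  s(neg(neg(neg(op(neg(q), op(neg(neg(neg(p))), neg(neg(op(q, op(neg(neg(op(op(neg(p), p), neg(neg(neg(p)))))), neg(q)))))))))))
  Focus inside:  op(neg(q), op(neg(neg(neg(p))), neg(neg(op(q, op(neg(neg(op(op(neg(p), p), neg(neg(neg(p)))))), neg(q)))))))
  Push neg inside:  distribute neg over op and collapse double neg
  Combine occurrences:  op(neg(q), neg(p), neg(p))
  Sort:  op(neg(p), neg(p), neg(q))
  Reassemble:  s(op(p, p, q))
Right:  s(op(p, op(op(op(neg(p), op(p, neg(neg(op(q, p, neg(neg(neg(q)))))))), neg(neg(neg(q))), q), neg(op(op(q, q), op(neg(q), neg(q), q))))))
  Focus inside:  op(p, op(op(op(neg(p), op(p, neg(neg(op(q, p, neg(neg(neg(q)))))))), neg(neg(neg(q))), q), neg(op(op(q, q), op(neg(q), neg(q), q)))))
  Push neg inside:  distribute neg over op and collapse double neg
  Combine occurrences:  op(p, p, neg(q))
  Order the arguments:  op(neg(q), p, p)
  Put back:  s(op(neg(q), p, p))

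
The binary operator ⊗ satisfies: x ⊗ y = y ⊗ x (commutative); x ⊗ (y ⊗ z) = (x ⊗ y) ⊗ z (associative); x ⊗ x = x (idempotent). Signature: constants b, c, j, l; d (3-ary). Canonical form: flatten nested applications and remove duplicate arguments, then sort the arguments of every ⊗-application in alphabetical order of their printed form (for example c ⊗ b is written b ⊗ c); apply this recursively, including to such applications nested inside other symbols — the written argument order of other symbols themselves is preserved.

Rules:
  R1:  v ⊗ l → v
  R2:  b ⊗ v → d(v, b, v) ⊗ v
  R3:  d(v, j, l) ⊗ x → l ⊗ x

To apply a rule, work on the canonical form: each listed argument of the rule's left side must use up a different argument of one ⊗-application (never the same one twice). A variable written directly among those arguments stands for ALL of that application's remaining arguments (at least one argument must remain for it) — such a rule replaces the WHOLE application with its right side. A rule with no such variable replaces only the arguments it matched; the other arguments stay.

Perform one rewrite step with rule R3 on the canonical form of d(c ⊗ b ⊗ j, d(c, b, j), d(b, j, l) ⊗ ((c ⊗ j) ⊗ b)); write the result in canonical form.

Answer: d(b ⊗ c ⊗ j, d(c, b, j), b ⊗ c ⊗ j ⊗ l)

Derivation:
Canonical form:  d(b ⊗ c ⊗ j, d(c, b, j), b ⊗ c ⊗ d(b, j, l) ⊗ j)
R3 matches:  uses d(b, j, l);  v := b, x := b ⊗ c ⊗ j
The extension variable absorbs all remaining arguments, so the whole application is rewritten.
Result:  d(b ⊗ c ⊗ j, d(c, b, j), b ⊗ c ⊗ j ⊗ l)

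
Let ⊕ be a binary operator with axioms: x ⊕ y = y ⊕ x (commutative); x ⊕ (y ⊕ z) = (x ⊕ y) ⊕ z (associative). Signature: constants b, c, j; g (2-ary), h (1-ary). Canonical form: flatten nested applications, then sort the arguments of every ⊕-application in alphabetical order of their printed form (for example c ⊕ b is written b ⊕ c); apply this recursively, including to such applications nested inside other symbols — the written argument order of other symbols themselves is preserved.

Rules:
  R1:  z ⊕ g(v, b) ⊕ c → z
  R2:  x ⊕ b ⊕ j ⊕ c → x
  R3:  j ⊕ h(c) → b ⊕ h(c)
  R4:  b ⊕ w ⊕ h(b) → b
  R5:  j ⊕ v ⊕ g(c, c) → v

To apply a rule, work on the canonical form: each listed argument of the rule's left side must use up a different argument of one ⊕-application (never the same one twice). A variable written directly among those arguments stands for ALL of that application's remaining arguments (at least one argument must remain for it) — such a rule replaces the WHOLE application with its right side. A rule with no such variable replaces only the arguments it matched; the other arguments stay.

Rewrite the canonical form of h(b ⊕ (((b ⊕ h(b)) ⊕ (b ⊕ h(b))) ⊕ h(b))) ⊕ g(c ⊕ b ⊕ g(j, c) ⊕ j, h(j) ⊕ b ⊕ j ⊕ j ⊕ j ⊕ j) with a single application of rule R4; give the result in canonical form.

Answer: g(b ⊕ c ⊕ g(j, c) ⊕ j, b ⊕ h(j) ⊕ j ⊕ j ⊕ j ⊕ j) ⊕ h(b)

Derivation:
Canonical form:  g(b ⊕ c ⊕ g(j, c) ⊕ j, b ⊕ h(j) ⊕ j ⊕ j ⊕ j ⊕ j) ⊕ h(b ⊕ b ⊕ b ⊕ h(b) ⊕ h(b) ⊕ h(b))
R4 matches:  uses b, h(b);  w := b ⊕ b ⊕ h(b) ⊕ h(b)
The variable takes the whole remainder — replace the entire application.
Result:  g(b ⊕ c ⊕ g(j, c) ⊕ j, b ⊕ h(j) ⊕ j ⊕ j ⊕ j ⊕ j) ⊕ h(b)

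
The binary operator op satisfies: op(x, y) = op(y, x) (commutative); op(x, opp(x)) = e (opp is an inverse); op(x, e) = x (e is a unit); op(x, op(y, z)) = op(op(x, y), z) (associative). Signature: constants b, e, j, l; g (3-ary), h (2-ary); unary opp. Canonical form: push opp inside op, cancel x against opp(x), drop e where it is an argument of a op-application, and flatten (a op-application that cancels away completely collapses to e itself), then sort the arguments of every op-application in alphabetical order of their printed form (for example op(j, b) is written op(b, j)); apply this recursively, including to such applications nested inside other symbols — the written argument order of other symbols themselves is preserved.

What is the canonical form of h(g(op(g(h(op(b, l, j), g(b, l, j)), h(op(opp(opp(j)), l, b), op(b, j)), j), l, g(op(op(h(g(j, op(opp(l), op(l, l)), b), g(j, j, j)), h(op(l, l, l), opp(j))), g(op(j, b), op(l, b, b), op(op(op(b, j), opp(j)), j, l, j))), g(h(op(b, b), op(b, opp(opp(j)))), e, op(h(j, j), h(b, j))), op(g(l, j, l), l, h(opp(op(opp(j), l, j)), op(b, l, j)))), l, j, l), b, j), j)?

Focus inside:  op(g(h(op(b, l, j), g(b, l, j)), h(op(opp(opp(j)), l, b), op(b, j)), j), l, g(op(op(h(g(j, op(opp(l), op(l, l)), b), g(j, j, j)), h(op(l, l, l), opp(j))), g(op(j, b), op(l, b, b), op(op(op(b, j), opp(j)), j, l, j))), g(h(op(b, b), op(b, opp(opp(j)))), e, op(h(j, j), h(b, j))), op(g(l, j, l), l, h(opp(op(opp(j), l, j)), op(b, l, j)))), l, j, l)
Push opp inside:  distribute opp over op and collapse double opp
Collect:  op(g(h(op(b, j, l), g(b, l, j)), h(op(b, j, l), op(b, j)), j), l, l, l, g(op(g(op(b, j), op(b, b, l), op(b, j, j, l)), h(g(j, l, b), g(j, j, j)), h(op(l, l, l), opp(j))), g(h(op(b, b), op(b, j)), e, op(h(b, j), h(j, j))), op(g(l, j, l), h(opp(l), op(b, j, l)), l)), j)
Sort arguments:  op(g(h(op(b, j, l), g(b, l, j)), h(op(b, j, l), op(b, j)), j), g(op(g(op(b, j), op(b, b, l), op(b, j, j, l)), h(g(j, l, b), g(j, j, j)), h(op(l, l, l), opp(j))), g(h(op(b, b), op(b, j)), e, op(h(b, j), h(j, j))), op(g(l, j, l), h(opp(l), op(b, j, l)), l)), j, l, l, l)
Rebuild:  h(g(op(g(h(op(b, j, l), g(b, l, j)), h(op(b, j, l), op(b, j)), j), g(op(g(op(b, j), op(b, b, l), op(b, j, j, l)), h(g(j, l, b), g(j, j, j)), h(op(l, l, l), opp(j))), g(h(op(b, b), op(b, j)), e, op(h(b, j), h(j, j))), op(g(l, j, l), h(opp(l), op(b, j, l)), l)), j, l, l, l), b, j), j)

Answer: h(g(op(g(h(op(b, j, l), g(b, l, j)), h(op(b, j, l), op(b, j)), j), g(op(g(op(b, j), op(b, b, l), op(b, j, j, l)), h(g(j, l, b), g(j, j, j)), h(op(l, l, l), opp(j))), g(h(op(b, b), op(b, j)), e, op(h(b, j), h(j, j))), op(g(l, j, l), h(opp(l), op(b, j, l)), l)), j, l, l, l), b, j), j)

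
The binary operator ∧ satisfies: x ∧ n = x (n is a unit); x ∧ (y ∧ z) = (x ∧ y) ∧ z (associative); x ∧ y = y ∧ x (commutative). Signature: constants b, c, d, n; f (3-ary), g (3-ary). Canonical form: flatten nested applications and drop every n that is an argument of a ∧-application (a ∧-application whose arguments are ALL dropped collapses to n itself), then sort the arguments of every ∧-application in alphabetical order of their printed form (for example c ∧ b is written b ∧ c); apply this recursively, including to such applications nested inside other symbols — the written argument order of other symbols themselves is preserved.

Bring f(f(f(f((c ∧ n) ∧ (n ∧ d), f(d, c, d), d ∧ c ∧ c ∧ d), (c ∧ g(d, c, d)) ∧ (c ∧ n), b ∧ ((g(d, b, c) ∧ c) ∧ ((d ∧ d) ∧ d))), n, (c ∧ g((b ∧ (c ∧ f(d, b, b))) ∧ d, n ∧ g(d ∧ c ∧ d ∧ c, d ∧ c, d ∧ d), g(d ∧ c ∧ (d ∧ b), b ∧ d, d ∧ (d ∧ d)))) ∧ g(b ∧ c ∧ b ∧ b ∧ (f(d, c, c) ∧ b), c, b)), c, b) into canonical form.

Answer: f(f(f(f(c ∧ d, f(d, c, d), c ∧ c ∧ d ∧ d), c ∧ c ∧ g(d, c, d), b ∧ c ∧ d ∧ d ∧ d ∧ g(d, b, c)), n, c ∧ g(b ∧ b ∧ b ∧ b ∧ c ∧ f(d, c, c), c, b) ∧ g(b ∧ c ∧ d ∧ f(d, b, b), g(c ∧ c ∧ d ∧ d, c ∧ d, d ∧ d), g(b ∧ c ∧ d ∧ d, b ∧ d, d ∧ d ∧ d))), c, b)

Derivation:
Focus inside:  (c ∧ g((b ∧ (c ∧ f(d, b, b))) ∧ d, n ∧ g(d ∧ c ∧ d ∧ c, d ∧ c, d ∧ d), g(d ∧ c ∧ (d ∧ b), b ∧ d, d ∧ (d ∧ d)))) ∧ g(b ∧ c ∧ b ∧ b ∧ (f(d, c, c) ∧ b), c, b)
Flatten:  c ∧ g((b ∧ (c ∧ f(d, b, b))) ∧ d, n ∧ g(d ∧ c ∧ d ∧ c, d ∧ c, d ∧ d), g(d ∧ c ∧ (d ∧ b), b ∧ d, d ∧ (d ∧ d))) ∧ g(b ∧ c ∧ b ∧ b ∧ (f(d, c, c) ∧ b), c, b)
Simplify inside:  g((b ∧ (c ∧ f(d, b, b))) ∧ d, n ∧ g(d ∧ c ∧ d ∧ c, d ∧ c, d ∧ d), g(d ∧ c ∧ (d ∧ b), b ∧ d, d ∧ (d ∧ d)))  →  g(b ∧ c ∧ d ∧ f(d, b, b), g(c ∧ c ∧ d ∧ d, c ∧ d, d ∧ d), g(b ∧ c ∧ d ∧ d, b ∧ d, d ∧ d ∧ d))
Canonicalize subterm:  g(b ∧ c ∧ b ∧ b ∧ (f(d, c, c) ∧ b), c, b)  →  g(b ∧ b ∧ b ∧ b ∧ c ∧ f(d, c, c), c, b)
Sort:  c ∧ g(b ∧ b ∧ b ∧ b ∧ c ∧ f(d, c, c), c, b) ∧ g(b ∧ c ∧ d ∧ f(d, b, b), g(c ∧ c ∧ d ∧ d, c ∧ d, d ∧ d), g(b ∧ c ∧ d ∧ d, b ∧ d, d ∧ d ∧ d))
Put back:  f(f(f(f(c ∧ d, f(d, c, d), c ∧ c ∧ d ∧ d), c ∧ c ∧ g(d, c, d), b ∧ c ∧ d ∧ d ∧ d ∧ g(d, b, c)), n, c ∧ g(b ∧ b ∧ b ∧ b ∧ c ∧ f(d, c, c), c, b) ∧ g(b ∧ c ∧ d ∧ f(d, b, b), g(c ∧ c ∧ d ∧ d, c ∧ d, d ∧ d), g(b ∧ c ∧ d ∧ d, b ∧ d, d ∧ d ∧ d))), c, b)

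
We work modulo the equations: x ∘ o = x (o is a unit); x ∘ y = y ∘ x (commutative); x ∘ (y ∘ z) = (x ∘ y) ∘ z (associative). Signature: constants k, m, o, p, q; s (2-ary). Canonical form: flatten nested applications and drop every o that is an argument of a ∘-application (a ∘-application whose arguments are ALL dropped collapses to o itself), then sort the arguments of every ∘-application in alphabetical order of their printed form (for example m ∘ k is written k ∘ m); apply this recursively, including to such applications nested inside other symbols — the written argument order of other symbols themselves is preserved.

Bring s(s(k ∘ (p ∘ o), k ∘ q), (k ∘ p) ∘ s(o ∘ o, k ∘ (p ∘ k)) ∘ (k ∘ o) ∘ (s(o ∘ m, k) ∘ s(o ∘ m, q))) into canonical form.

Focus inside:  (k ∘ p) ∘ s(o ∘ o, k ∘ (p ∘ k)) ∘ (k ∘ o) ∘ (s(o ∘ m, k) ∘ s(o ∘ m, q))
Un-nest:  k ∘ p ∘ s(o ∘ o, k ∘ (p ∘ k)) ∘ k ∘ o ∘ s(o ∘ m, k) ∘ s(o ∘ m, q)
Canonicalize subterm:  s(o ∘ o, k ∘ (p ∘ k))  →  s(o, k ∘ k ∘ p)
Inside:  s(o ∘ m, k)  →  s(m, k)
Inside:  s(o ∘ m, q)  →  s(m, q)
Unit:  drop o
Sort:  k ∘ k ∘ p ∘ s(m, k) ∘ s(m, q) ∘ s(o, k ∘ k ∘ p)
Reassemble:  s(s(k ∘ p, k ∘ q), k ∘ k ∘ p ∘ s(m, k) ∘ s(m, q) ∘ s(o, k ∘ k ∘ p))

Answer: s(s(k ∘ p, k ∘ q), k ∘ k ∘ p ∘ s(m, k) ∘ s(m, q) ∘ s(o, k ∘ k ∘ p))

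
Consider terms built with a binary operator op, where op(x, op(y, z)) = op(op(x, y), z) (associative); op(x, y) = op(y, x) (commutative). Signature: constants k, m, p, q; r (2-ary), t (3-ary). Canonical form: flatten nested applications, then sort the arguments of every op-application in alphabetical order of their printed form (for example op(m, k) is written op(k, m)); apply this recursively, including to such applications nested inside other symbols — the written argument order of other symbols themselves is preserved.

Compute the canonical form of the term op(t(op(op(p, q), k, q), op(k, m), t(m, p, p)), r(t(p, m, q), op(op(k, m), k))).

Canonicalize subterm:  t(op(op(p, q), k, q), op(k, m), t(m, p, p))  →  t(op(k, p, q, q), op(k, m), t(m, p, p))
Canonicalize subterm:  r(t(p, m, q), op(op(k, m), k))  →  r(t(p, m, q), op(k, k, m))
Sort:  op(r(t(p, m, q), op(k, k, m)), t(op(k, p, q, q), op(k, m), t(m, p, p)))

Answer: op(r(t(p, m, q), op(k, k, m)), t(op(k, p, q, q), op(k, m), t(m, p, p)))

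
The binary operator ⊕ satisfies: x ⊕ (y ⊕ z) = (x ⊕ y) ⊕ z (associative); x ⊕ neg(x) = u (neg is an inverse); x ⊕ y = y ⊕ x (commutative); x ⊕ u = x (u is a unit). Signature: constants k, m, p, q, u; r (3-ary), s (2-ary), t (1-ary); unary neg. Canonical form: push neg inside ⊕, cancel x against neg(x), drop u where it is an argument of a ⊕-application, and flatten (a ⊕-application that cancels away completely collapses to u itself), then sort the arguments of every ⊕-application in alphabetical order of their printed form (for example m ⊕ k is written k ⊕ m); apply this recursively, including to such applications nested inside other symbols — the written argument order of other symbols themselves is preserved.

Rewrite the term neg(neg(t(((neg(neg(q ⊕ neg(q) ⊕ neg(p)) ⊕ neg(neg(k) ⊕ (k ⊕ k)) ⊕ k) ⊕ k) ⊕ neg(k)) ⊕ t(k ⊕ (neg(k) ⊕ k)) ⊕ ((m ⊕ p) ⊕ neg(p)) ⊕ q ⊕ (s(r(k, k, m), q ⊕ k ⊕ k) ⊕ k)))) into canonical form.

Push neg inside:  distribute neg over ⊕ and collapse double neg
Combine occurrences:  t(k ⊕ m ⊕ neg(p) ⊕ q ⊕ s(r(k, k, m), k ⊕ k ⊕ q) ⊕ t(k))

Answer: t(k ⊕ m ⊕ neg(p) ⊕ q ⊕ s(r(k, k, m), k ⊕ k ⊕ q) ⊕ t(k))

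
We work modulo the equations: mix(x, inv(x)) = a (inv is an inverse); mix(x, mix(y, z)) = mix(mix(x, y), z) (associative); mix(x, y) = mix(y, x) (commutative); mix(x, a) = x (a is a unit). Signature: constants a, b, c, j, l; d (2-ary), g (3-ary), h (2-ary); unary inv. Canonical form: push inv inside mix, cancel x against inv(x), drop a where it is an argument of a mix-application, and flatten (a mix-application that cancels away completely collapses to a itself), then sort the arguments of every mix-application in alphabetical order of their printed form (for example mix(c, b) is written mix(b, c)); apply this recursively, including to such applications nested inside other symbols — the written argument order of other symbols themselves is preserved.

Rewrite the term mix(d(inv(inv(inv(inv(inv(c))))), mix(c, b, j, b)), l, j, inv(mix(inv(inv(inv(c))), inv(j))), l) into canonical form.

Answer: mix(c, d(inv(c), mix(b, b, c, j)), j, j, l, l)

Derivation:
Push inv inside:  distribute inv over mix and collapse double inv
Collect terms:  mix(d(inv(c), mix(b, b, c, j)), l, l, j, j, c)
Sort arguments:  mix(c, d(inv(c), mix(b, b, c, j)), j, j, l, l)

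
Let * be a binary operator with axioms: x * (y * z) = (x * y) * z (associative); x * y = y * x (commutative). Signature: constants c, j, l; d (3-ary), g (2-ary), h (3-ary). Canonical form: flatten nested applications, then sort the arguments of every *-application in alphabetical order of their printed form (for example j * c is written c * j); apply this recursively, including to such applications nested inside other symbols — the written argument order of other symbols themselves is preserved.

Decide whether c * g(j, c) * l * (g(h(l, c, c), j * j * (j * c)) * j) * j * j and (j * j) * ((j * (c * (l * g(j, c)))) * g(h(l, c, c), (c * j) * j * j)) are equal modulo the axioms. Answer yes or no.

Answer: yes — both canonical forms are c * g(h(l, c, c), c * j * j * j) * g(j, c) * j * j * j * l

Derivation:
Left:  c * g(j, c) * l * (g(h(l, c, c), j * j * (j * c)) * j) * j * j
  Merge nested applications:  c * g(j, c) * l * g(h(l, c, c), j * j * (j * c)) * j * j * j
  Canonicalize subterm:  g(h(l, c, c), j * j * (j * c))  →  g(h(l, c, c), c * j * j * j)
  Order the arguments:  c * g(h(l, c, c), c * j * j * j) * g(j, c) * j * j * j * l
Right:  (j * j) * ((j * (c * (l * g(j, c)))) * g(h(l, c, c), (c * j) * j * j))
  Un-nest:  j * j * j * c * l * g(j, c) * g(h(l, c, c), (c * j) * j * j)
  Simplify inside:  g(h(l, c, c), (c * j) * j * j)  →  g(h(l, c, c), c * j * j * j)
  Sort arguments:  c * g(h(l, c, c), c * j * j * j) * g(j, c) * j * j * j * l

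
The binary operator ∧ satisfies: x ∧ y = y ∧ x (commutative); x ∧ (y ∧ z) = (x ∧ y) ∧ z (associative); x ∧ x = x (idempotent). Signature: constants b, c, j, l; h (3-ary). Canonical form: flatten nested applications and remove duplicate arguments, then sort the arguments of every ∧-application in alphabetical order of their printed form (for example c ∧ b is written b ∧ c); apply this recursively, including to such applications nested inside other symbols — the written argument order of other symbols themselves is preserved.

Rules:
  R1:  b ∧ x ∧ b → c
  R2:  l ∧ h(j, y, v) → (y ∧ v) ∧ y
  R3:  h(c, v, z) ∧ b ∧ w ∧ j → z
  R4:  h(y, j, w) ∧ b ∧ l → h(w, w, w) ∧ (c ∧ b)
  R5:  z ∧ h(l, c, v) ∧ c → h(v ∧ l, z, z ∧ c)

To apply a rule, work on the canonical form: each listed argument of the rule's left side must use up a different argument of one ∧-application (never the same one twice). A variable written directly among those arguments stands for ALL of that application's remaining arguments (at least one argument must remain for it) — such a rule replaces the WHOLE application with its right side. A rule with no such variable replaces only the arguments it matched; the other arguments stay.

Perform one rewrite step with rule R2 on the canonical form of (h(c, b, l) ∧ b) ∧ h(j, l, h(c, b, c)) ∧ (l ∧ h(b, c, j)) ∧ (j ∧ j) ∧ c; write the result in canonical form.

Canonical form:  b ∧ c ∧ h(b, c, j) ∧ h(c, b, l) ∧ h(j, l, h(c, b, c)) ∧ j ∧ l
R2 matches:  uses h(j, l, h(c, b, c)), l;  v := h(c, b, c), y := l
New term:  b ∧ c ∧ h(b, c, j) ∧ h(c, b, c) ∧ h(c, b, l) ∧ j ∧ l

Answer: b ∧ c ∧ h(b, c, j) ∧ h(c, b, c) ∧ h(c, b, l) ∧ j ∧ l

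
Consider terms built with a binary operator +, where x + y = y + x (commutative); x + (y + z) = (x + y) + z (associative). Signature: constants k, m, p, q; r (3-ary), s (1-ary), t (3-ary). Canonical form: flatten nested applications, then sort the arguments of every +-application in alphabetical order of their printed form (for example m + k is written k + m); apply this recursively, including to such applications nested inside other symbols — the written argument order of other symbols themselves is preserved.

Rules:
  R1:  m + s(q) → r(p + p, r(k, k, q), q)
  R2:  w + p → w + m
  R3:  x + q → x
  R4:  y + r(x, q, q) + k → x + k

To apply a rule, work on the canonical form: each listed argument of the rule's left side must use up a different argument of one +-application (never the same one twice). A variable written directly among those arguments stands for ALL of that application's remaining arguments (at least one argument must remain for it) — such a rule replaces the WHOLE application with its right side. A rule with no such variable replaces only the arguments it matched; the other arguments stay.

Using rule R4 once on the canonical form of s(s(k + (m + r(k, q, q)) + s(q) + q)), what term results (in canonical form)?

Canonical form:  s(s(k + m + q + r(k, q, q) + s(q)))
Match R4:  consume k, r(k, q, q);  x := k, y := m + q + s(q)
The variable takes the whole remainder — replace the entire application.
New term:  s(s(k + k))

Answer: s(s(k + k))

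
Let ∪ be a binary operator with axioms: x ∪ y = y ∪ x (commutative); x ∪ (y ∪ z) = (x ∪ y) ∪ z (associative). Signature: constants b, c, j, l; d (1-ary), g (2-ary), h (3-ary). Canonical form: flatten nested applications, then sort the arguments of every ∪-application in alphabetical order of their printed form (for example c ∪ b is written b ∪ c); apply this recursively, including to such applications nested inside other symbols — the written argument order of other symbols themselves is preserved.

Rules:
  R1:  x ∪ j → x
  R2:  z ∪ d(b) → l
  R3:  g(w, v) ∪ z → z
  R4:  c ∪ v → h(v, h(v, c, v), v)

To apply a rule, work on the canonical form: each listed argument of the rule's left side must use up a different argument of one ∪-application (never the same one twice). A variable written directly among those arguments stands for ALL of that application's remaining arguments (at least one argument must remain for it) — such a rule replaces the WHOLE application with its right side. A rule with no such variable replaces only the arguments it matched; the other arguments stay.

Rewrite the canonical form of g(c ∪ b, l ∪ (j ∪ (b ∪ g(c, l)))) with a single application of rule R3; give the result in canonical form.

Canonical form:  g(b ∪ c, b ∪ g(c, l) ∪ j ∪ l)
R3 matches:  uses g(c, l);  v := l, w := c, z := b ∪ j ∪ l
The variable takes the whole remainder — replace the entire application.
Giving:  g(b ∪ c, b ∪ j ∪ l)

Answer: g(b ∪ c, b ∪ j ∪ l)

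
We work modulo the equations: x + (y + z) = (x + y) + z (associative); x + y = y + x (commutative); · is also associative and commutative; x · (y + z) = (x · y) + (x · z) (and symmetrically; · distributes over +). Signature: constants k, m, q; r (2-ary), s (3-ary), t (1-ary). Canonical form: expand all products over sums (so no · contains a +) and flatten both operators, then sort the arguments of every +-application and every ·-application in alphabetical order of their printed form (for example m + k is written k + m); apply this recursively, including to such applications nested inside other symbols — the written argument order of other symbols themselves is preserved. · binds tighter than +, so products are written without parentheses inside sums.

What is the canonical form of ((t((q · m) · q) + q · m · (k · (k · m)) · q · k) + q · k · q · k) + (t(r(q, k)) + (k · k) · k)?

Flatten:  t(m · q · q) + k · k · k · m · m · q · q + k · k · q · q + t(r(q, k)) + k · k · k
Order the arguments:  k · k · k + k · k · k · m · m · q · q + k · k · q · q + t(m · q · q) + t(r(q, k))

Answer: k · k · k + k · k · k · m · m · q · q + k · k · q · q + t(m · q · q) + t(r(q, k))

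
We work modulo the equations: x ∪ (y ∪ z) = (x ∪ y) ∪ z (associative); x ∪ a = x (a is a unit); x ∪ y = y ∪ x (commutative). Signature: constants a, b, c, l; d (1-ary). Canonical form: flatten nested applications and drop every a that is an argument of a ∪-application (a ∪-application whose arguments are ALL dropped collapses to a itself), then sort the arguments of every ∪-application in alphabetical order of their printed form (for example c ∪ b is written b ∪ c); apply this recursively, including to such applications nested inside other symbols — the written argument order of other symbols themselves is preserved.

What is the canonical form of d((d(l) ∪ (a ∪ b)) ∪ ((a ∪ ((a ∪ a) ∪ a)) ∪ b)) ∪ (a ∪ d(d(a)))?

Merge nested applications:  d((d(l) ∪ (a ∪ b)) ∪ ((a ∪ ((a ∪ a) ∪ a)) ∪ b)) ∪ a ∪ d(d(a))
Simplify inside:  d((d(l) ∪ (a ∪ b)) ∪ ((a ∪ ((a ∪ a) ∪ a)) ∪ b))  →  d(b ∪ b ∪ d(l))
Unit:  drop a
Order the arguments:  d(b ∪ b ∪ d(l)) ∪ d(d(a))

Answer: d(b ∪ b ∪ d(l)) ∪ d(d(a))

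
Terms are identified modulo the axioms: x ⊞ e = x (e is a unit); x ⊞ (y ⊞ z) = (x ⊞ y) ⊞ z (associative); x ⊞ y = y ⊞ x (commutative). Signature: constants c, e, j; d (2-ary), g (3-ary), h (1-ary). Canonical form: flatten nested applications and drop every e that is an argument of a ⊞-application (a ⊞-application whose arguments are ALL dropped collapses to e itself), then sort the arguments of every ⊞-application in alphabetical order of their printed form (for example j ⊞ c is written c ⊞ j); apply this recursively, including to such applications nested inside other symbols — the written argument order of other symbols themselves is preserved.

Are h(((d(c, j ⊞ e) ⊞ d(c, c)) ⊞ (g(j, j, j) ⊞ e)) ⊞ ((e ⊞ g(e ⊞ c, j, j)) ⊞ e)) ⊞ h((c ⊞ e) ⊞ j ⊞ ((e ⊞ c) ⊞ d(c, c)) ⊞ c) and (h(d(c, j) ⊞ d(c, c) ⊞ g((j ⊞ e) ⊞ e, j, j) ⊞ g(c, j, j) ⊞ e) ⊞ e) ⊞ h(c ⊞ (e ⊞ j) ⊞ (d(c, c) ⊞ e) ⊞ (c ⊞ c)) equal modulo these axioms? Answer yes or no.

Left:  h(((d(c, j ⊞ e) ⊞ d(c, c)) ⊞ (g(j, j, j) ⊞ e)) ⊞ ((e ⊞ g(e ⊞ c, j, j)) ⊞ e)) ⊞ h((c ⊞ e) ⊞ j ⊞ ((e ⊞ c) ⊞ d(c, c)) ⊞ c)
  Canonicalize subterm:  h(((d(c, j ⊞ e) ⊞ d(c, c)) ⊞ (g(j, j, j) ⊞ e)) ⊞ ((e ⊞ g(e ⊞ c, j, j)) ⊞ e))  →  h(d(c, c) ⊞ d(c, j) ⊞ g(c, j, j) ⊞ g(j, j, j))
  Inside:  h((c ⊞ e) ⊞ j ⊞ ((e ⊞ c) ⊞ d(c, c)) ⊞ c)  →  h(c ⊞ c ⊞ c ⊞ d(c, c) ⊞ j)
  Sort arguments:  h(c ⊞ c ⊞ c ⊞ d(c, c) ⊞ j) ⊞ h(d(c, c) ⊞ d(c, j) ⊞ g(c, j, j) ⊞ g(j, j, j))
Right:  (h(d(c, j) ⊞ d(c, c) ⊞ g((j ⊞ e) ⊞ e, j, j) ⊞ g(c, j, j) ⊞ e) ⊞ e) ⊞ h(c ⊞ (e ⊞ j) ⊞ (d(c, c) ⊞ e) ⊞ (c ⊞ c))
  Un-nest:  h(d(c, j) ⊞ d(c, c) ⊞ g((j ⊞ e) ⊞ e, j, j) ⊞ g(c, j, j) ⊞ e) ⊞ e ⊞ h(c ⊞ (e ⊞ j) ⊞ (d(c, c) ⊞ e) ⊞ (c ⊞ c))
  Simplify inside:  h(d(c, j) ⊞ d(c, c) ⊞ g((j ⊞ e) ⊞ e, j, j) ⊞ g(c, j, j) ⊞ e)  →  h(d(c, c) ⊞ d(c, j) ⊞ g(c, j, j) ⊞ g(j, j, j))
  Simplify inside:  h(c ⊞ (e ⊞ j) ⊞ (d(c, c) ⊞ e) ⊞ (c ⊞ c))  →  h(c ⊞ c ⊞ c ⊞ d(c, c) ⊞ j)
  Unit:  drop e
  Sort:  h(c ⊞ c ⊞ c ⊞ d(c, c) ⊞ j) ⊞ h(d(c, c) ⊞ d(c, j) ⊞ g(c, j, j) ⊞ g(j, j, j))

Answer: yes — both canonical forms are h(c ⊞ c ⊞ c ⊞ d(c, c) ⊞ j) ⊞ h(d(c, c) ⊞ d(c, j) ⊞ g(c, j, j) ⊞ g(j, j, j))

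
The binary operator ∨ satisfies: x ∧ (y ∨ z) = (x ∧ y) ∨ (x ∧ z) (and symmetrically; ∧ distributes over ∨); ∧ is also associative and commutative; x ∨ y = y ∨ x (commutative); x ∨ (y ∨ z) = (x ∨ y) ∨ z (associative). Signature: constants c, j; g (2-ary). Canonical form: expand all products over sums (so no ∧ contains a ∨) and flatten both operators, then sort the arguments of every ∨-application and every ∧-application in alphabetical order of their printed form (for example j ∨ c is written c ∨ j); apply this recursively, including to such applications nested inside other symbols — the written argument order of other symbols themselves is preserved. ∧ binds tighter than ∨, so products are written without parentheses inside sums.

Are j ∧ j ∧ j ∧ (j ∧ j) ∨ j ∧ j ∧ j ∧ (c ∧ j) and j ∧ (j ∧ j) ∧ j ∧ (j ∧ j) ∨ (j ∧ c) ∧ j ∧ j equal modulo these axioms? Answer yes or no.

Answer: no — c ∧ j ∧ j ∧ j ∧ j ∨ j ∧ j ∧ j ∧ j ∧ j vs c ∧ j ∧ j ∧ j ∨ j ∧ j ∧ j ∧ j ∧ j ∧ j

Derivation:
Left:  j ∧ j ∧ j ∧ (j ∧ j) ∨ j ∧ j ∧ j ∧ (c ∧ j)
  Merge nested applications:  j ∧ j ∧ j ∧ j ∧ j ∨ c ∧ j ∧ j ∧ j ∧ j
  Order the arguments:  c ∧ j ∧ j ∧ j ∧ j ∨ j ∧ j ∧ j ∧ j ∧ j
Right:  j ∧ (j ∧ j) ∧ j ∧ (j ∧ j) ∨ (j ∧ c) ∧ j ∧ j
  Un-nest:  j ∧ j ∧ j ∧ j ∧ j ∧ j ∨ c ∧ j ∧ j ∧ j
  Sort arguments:  c ∧ j ∧ j ∧ j ∨ j ∧ j ∧ j ∧ j ∧ j ∧ j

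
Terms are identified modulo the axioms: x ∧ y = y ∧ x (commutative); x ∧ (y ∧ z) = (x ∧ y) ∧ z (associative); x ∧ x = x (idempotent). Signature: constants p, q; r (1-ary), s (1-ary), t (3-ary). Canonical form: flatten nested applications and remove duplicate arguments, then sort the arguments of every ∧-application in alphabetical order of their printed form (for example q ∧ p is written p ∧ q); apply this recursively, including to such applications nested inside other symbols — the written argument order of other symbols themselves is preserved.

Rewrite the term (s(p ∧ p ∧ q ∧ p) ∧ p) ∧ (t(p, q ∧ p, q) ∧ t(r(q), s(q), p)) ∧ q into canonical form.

Flatten:  s(p ∧ p ∧ q ∧ p) ∧ p ∧ t(p, q ∧ p, q) ∧ t(r(q), s(q), p) ∧ q
Simplify inside:  s(p ∧ p ∧ q ∧ p)  →  s(p ∧ q)
Canonicalize subterm:  t(p, q ∧ p, q)  →  t(p, p ∧ q, q)
Sort arguments:  p ∧ q ∧ s(p ∧ q) ∧ t(p, p ∧ q, q) ∧ t(r(q), s(q), p)

Answer: p ∧ q ∧ s(p ∧ q) ∧ t(p, p ∧ q, q) ∧ t(r(q), s(q), p)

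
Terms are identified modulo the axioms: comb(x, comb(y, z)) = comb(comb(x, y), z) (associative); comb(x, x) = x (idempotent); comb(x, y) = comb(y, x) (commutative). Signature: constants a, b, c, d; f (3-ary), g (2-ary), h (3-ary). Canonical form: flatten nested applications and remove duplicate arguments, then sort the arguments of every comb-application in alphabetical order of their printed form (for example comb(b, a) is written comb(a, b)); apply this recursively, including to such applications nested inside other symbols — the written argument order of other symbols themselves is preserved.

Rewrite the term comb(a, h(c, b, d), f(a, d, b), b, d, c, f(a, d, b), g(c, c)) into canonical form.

Answer: comb(a, b, c, d, f(a, d, b), g(c, c), h(c, b, d))

Derivation:
Drop duplicates:  drop duplicate f(a, d, b)
Sort arguments:  comb(a, b, c, d, f(a, d, b), g(c, c), h(c, b, d))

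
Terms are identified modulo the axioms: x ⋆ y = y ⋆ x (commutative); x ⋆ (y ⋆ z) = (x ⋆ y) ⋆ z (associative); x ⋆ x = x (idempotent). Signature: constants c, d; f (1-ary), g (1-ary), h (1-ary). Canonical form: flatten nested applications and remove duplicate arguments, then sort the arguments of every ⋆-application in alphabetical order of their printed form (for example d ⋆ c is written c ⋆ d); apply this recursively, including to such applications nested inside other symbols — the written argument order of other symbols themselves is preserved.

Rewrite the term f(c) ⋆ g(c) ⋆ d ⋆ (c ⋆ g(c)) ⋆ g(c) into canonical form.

Answer: c ⋆ d ⋆ f(c) ⋆ g(c)

Derivation:
Flatten:  f(c) ⋆ g(c) ⋆ d ⋆ c ⋆ g(c) ⋆ g(c)
Deduplicate:  drop duplicate g(c), g(c)
Order the arguments:  c ⋆ d ⋆ f(c) ⋆ g(c)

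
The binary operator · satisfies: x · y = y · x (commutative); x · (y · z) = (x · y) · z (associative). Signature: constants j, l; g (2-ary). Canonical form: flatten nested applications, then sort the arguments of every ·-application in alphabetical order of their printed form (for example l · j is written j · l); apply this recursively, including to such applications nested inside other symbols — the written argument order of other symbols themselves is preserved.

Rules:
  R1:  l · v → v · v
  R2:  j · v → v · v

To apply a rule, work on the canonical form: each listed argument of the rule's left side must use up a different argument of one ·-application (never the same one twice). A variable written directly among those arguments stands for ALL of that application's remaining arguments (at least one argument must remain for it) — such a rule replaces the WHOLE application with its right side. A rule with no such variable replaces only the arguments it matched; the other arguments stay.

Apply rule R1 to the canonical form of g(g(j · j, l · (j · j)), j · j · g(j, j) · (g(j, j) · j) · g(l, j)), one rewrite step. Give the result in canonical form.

Answer: g(g(j · j, j · j · j · j), g(j, j) · g(j, j) · g(l, j) · j · j · j)

Derivation:
Canonical form:  g(g(j · j, j · j · l), g(j, j) · g(j, j) · g(l, j) · j · j · j)
R1 matches:  uses l;  v := j · j
The variable takes the whole remainder — replace the entire application.
Giving:  g(g(j · j, j · j · j · j), g(j, j) · g(j, j) · g(l, j) · j · j · j)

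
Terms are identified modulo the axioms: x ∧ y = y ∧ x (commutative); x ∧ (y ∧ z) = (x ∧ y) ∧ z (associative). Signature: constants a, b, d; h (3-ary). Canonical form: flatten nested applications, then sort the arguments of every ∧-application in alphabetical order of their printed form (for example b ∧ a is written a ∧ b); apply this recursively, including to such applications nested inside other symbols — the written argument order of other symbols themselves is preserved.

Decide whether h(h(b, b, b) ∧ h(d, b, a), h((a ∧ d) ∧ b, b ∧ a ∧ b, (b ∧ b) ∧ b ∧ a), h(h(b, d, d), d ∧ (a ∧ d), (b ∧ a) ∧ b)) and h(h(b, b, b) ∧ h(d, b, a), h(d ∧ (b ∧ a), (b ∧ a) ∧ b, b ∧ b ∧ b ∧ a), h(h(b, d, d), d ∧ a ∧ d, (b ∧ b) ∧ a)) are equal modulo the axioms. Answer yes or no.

Left:  h(h(b, b, b) ∧ h(d, b, a), h((a ∧ d) ∧ b, b ∧ a ∧ b, (b ∧ b) ∧ b ∧ a), h(h(b, d, d), d ∧ (a ∧ d), (b ∧ a) ∧ b))
  Focus inside:  (b ∧ b) ∧ b ∧ a
  Flatten:  b ∧ b ∧ b ∧ a
  Order the arguments:  a ∧ b ∧ b ∧ b
  Rebuild:  h(h(b, b, b) ∧ h(d, b, a), h(a ∧ b ∧ d, a ∧ b ∧ b, a ∧ b ∧ b ∧ b), h(h(b, d, d), a ∧ d ∧ d, a ∧ b ∧ b))
Right:  h(h(b, b, b) ∧ h(d, b, a), h(d ∧ (b ∧ a), (b ∧ a) ∧ b, b ∧ b ∧ b ∧ a), h(h(b, d, d), d ∧ a ∧ d, (b ∧ b) ∧ a))
  Descend into:  (b ∧ b) ∧ a
  Un-nest:  b ∧ b ∧ a
  Order the arguments:  a ∧ b ∧ b
  Rebuild:  h(h(b, b, b) ∧ h(d, b, a), h(a ∧ b ∧ d, a ∧ b ∧ b, a ∧ b ∧ b ∧ b), h(h(b, d, d), a ∧ d ∧ d, a ∧ b ∧ b))

Answer: yes — both canonical forms are h(h(b, b, b) ∧ h(d, b, a), h(a ∧ b ∧ d, a ∧ b ∧ b, a ∧ b ∧ b ∧ b), h(h(b, d, d), a ∧ d ∧ d, a ∧ b ∧ b))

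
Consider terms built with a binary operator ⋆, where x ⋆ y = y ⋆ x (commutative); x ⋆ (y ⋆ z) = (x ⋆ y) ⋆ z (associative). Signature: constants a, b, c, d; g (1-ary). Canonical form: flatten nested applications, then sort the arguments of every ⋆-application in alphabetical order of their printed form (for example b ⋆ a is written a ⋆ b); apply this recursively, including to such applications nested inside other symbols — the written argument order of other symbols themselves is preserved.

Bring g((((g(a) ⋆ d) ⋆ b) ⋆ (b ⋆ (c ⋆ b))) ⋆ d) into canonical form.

Answer: g(b ⋆ b ⋆ b ⋆ c ⋆ d ⋆ d ⋆ g(a))

Derivation:
Work inside:  (((g(a) ⋆ d) ⋆ b) ⋆ (b ⋆ (c ⋆ b))) ⋆ d
Flatten:  g(a) ⋆ d ⋆ b ⋆ b ⋆ c ⋆ b ⋆ d
Order the arguments:  b ⋆ b ⋆ b ⋆ c ⋆ d ⋆ d ⋆ g(a)
Reassemble:  g(b ⋆ b ⋆ b ⋆ c ⋆ d ⋆ d ⋆ g(a))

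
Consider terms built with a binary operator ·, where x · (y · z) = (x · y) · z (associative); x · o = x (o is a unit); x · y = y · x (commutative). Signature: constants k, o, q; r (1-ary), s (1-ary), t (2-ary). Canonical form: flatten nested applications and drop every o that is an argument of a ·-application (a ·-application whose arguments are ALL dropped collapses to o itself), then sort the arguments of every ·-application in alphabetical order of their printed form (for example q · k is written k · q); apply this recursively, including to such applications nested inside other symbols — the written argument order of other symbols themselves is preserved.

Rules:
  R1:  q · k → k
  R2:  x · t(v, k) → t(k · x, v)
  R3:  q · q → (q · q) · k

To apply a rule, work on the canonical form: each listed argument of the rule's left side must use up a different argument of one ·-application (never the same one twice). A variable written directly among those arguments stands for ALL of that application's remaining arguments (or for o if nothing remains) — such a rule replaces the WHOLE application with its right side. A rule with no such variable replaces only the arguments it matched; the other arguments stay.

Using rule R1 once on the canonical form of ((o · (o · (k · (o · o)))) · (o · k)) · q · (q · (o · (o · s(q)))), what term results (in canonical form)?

Answer: k · k · q · s(q)

Derivation:
Canonical form:  k · k · q · q · s(q)
R1 matches:  uses k, q
Giving:  k · k · q · s(q)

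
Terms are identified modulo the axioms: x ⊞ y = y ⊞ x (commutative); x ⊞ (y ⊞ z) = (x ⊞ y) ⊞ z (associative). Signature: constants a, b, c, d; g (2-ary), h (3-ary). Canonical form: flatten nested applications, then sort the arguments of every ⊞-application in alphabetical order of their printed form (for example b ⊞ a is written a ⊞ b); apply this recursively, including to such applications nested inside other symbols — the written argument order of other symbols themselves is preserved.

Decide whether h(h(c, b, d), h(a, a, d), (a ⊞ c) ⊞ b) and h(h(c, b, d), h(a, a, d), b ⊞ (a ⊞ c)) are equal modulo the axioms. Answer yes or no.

Answer: yes — both canonical forms are h(h(c, b, d), h(a, a, d), a ⊞ b ⊞ c)

Derivation:
Left:  h(h(c, b, d), h(a, a, d), (a ⊞ c) ⊞ b)
  Work inside:  (a ⊞ c) ⊞ b
  Flatten:  a ⊞ c ⊞ b
  Sort arguments:  a ⊞ b ⊞ c
  Put back:  h(h(c, b, d), h(a, a, d), a ⊞ b ⊞ c)
Right:  h(h(c, b, d), h(a, a, d), b ⊞ (a ⊞ c))
  Focus inside:  b ⊞ (a ⊞ c)
  Un-nest:  b ⊞ a ⊞ c
  Order the arguments:  a ⊞ b ⊞ c
  Rebuild:  h(h(c, b, d), h(a, a, d), a ⊞ b ⊞ c)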